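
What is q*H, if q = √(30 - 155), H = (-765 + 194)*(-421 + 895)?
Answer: -1353270*I*√5 ≈ -3.026e+6*I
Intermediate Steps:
H = -270654 (H = -571*474 = -270654)
q = 5*I*√5 (q = √(-125) = 5*I*√5 ≈ 11.18*I)
q*H = (5*I*√5)*(-270654) = -1353270*I*√5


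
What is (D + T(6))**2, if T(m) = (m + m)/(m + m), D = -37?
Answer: 1296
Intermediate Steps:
T(m) = 1 (T(m) = (2*m)/((2*m)) = (2*m)*(1/(2*m)) = 1)
(D + T(6))**2 = (-37 + 1)**2 = (-36)**2 = 1296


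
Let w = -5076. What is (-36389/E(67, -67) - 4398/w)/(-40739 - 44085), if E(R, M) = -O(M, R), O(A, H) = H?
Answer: -30834205/4807993968 ≈ -0.0064131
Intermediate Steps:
E(R, M) = -R
(-36389/E(67, -67) - 4398/w)/(-40739 - 44085) = (-36389/((-1*67)) - 4398/(-5076))/(-40739 - 44085) = (-36389/(-67) - 4398*(-1/5076))/(-84824) = (-36389*(-1/67) + 733/846)*(-1/84824) = (36389/67 + 733/846)*(-1/84824) = (30834205/56682)*(-1/84824) = -30834205/4807993968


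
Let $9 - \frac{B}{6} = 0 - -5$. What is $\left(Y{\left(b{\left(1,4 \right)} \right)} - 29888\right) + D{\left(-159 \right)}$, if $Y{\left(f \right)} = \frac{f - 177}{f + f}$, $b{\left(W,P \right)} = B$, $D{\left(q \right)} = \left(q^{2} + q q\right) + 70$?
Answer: $\frac{331853}{16} \approx 20741.0$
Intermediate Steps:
$B = 24$ ($B = 54 - 6 \left(0 - -5\right) = 54 - 6 \left(0 + 5\right) = 54 - 30 = 24$)
$D{\left(q \right)} = 70 + 2 q^{2}$ ($D{\left(q \right)} = \left(q^{2} + q^{2}\right) + 70 = 2 q^{2} + 70 = 70 + 2 q^{2}$)
$b{\left(W,P \right)} = 24$
$Y{\left(f \right)} = \frac{-177 + f}{2 f}$
$\left(Y{\left(b{\left(1,4 \right)} \right)} - 29888\right) + D{\left(-159 \right)} = \left(\frac{-177 + 24}{2 \cdot 24} - 29888\right) + \left(70 + 2 \left(-159\right)^{2}\right) = \left(\frac{1}{2} \cdot \frac{1}{24} \left(-153\right) - 29888\right) + \left(70 + 2 \cdot 25281\right) = \left(- \frac{51}{16} - 29888\right) + \left(70 + 50562\right) = - \frac{478259}{16} + 50632 = \frac{331853}{16}$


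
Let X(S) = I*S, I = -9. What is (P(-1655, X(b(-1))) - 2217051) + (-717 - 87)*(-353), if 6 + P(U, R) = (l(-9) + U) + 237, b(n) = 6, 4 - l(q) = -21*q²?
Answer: -1932958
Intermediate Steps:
l(q) = 4 + 21*q² (l(q) = 4 - (-21)*q² = 4 + 21*q²)
X(S) = -9*S
P(U, R) = 1936 + U (P(U, R) = -6 + (((4 + 21*(-9)²) + U) + 237) = -6 + (((4 + 21*81) + U) + 237) = -6 + (((4 + 1701) + U) + 237) = -6 + ((1705 + U) + 237) = -6 + (1942 + U) = 1936 + U)
(P(-1655, X(b(-1))) - 2217051) + (-717 - 87)*(-353) = ((1936 - 1655) - 2217051) + (-717 - 87)*(-353) = (281 - 2217051) - 804*(-353) = -2216770 + 283812 = -1932958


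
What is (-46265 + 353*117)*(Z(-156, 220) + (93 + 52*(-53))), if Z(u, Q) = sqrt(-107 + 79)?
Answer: 13219132 - 9928*I*sqrt(7) ≈ 1.3219e+7 - 26267.0*I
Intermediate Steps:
Z(u, Q) = 2*I*sqrt(7) (Z(u, Q) = sqrt(-28) = 2*I*sqrt(7))
(-46265 + 353*117)*(Z(-156, 220) + (93 + 52*(-53))) = (-46265 + 353*117)*(2*I*sqrt(7) + (93 + 52*(-53))) = (-46265 + 41301)*(2*I*sqrt(7) + (93 - 2756)) = -4964*(2*I*sqrt(7) - 2663) = -4964*(-2663 + 2*I*sqrt(7)) = 13219132 - 9928*I*sqrt(7)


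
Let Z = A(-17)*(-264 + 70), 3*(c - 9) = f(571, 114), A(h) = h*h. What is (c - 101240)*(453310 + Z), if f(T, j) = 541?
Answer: -120425313088/3 ≈ -4.0142e+10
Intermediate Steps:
A(h) = h**2
c = 568/3 (c = 9 + (1/3)*541 = 9 + 541/3 = 568/3 ≈ 189.33)
Z = -56066 (Z = (-17)**2*(-264 + 70) = 289*(-194) = -56066)
(c - 101240)*(453310 + Z) = (568/3 - 101240)*(453310 - 56066) = -303152/3*397244 = -120425313088/3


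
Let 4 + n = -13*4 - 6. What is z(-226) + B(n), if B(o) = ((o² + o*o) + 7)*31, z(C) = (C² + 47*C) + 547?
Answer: 279546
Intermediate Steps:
n = -62 (n = -4 + (-13*4 - 6) = -4 + (-52 - 6) = -4 - 58 = -62)
z(C) = 547 + C² + 47*C
B(o) = 217 + 62*o² (B(o) = ((o² + o²) + 7)*31 = (2*o² + 7)*31 = (7 + 2*o²)*31 = 217 + 62*o²)
z(-226) + B(n) = (547 + (-226)² + 47*(-226)) + (217 + 62*(-62)²) = (547 + 51076 - 10622) + (217 + 62*3844) = 41001 + (217 + 238328) = 41001 + 238545 = 279546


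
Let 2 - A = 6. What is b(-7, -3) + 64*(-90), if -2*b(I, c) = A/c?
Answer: -17282/3 ≈ -5760.7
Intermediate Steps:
A = -4 (A = 2 - 1*6 = 2 - 6 = -4)
b(I, c) = 2/c (b(I, c) = -(-2)/c = 2/c)
b(-7, -3) + 64*(-90) = 2/(-3) + 64*(-90) = 2*(-⅓) - 5760 = -⅔ - 5760 = -17282/3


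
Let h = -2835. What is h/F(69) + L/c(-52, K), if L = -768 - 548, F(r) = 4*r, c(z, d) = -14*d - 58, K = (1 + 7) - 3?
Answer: 7/736 ≈ 0.0095109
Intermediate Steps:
K = 5 (K = 8 - 3 = 5)
c(z, d) = -58 - 14*d
L = -1316
h/F(69) + L/c(-52, K) = -2835/(4*69) - 1316/(-58 - 14*5) = -2835/276 - 1316/(-58 - 70) = -2835*1/276 - 1316/(-128) = -945/92 - 1316*(-1/128) = -945/92 + 329/32 = 7/736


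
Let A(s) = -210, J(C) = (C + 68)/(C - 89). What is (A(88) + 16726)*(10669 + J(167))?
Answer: 6874099586/39 ≈ 1.7626e+8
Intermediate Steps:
J(C) = (68 + C)/(-89 + C)
(A(88) + 16726)*(10669 + J(167)) = (-210 + 16726)*(10669 + (68 + 167)/(-89 + 167)) = 16516*(10669 + 235/78) = 16516*(832417/78) = 6874099586/39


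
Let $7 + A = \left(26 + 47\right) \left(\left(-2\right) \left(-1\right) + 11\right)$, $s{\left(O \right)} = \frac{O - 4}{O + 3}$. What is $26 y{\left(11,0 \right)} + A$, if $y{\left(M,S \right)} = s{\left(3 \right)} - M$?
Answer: $\frac{1955}{3} \approx 651.67$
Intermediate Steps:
$s{\left(O \right)} = \frac{-4 + O}{3 + O}$
$y{\left(M,S \right)} = - \frac{1}{6} - M$ ($y{\left(M,S \right)} = \frac{-4 + 3}{3 + 3} - M = \frac{1}{6} \left(-1\right) - M = - \frac{1}{6} - M$)
$A = 942$ ($A = -7 + \left(26 + 47\right) \left(\left(-2\right) \left(-1\right) + 11\right) = -7 + 73 \left(2 + 11\right) = -7 + 73 \cdot 13 = -7 + 949 = 942$)
$26 y{\left(11,0 \right)} + A = 26 \left(- \frac{1}{6} - 11\right) + 942 = 26 \left(- \frac{67}{6}\right) + 942 = - \frac{871}{3} + 942 = \frac{1955}{3}$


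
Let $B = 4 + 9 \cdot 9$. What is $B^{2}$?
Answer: $7225$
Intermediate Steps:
$B = 85$ ($B = 4 + 81 = 85$)
$B^{2} = 85^{2} = 7225$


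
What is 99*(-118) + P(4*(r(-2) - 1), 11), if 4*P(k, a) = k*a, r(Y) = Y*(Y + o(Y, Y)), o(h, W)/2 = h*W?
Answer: -11825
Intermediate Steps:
o(h, W) = 2*W*h (o(h, W) = 2*(h*W) = 2*(W*h) = 2*W*h)
r(Y) = Y*(Y + 2*Y²) (r(Y) = Y*(Y + 2*Y*Y) = Y*(Y + 2*Y²))
P(k, a) = a*k/4 (P(k, a) = (k*a)/4 = (a*k)/4 = a*k/4)
99*(-118) + P(4*(r(-2) - 1), 11) = 99*(-118) + (¼)*11*(4*((-2)²*(1 + 2*(-2)) - 1)) = -11682 + (¼)*11*(4*(4*(1 - 4) - 1)) = -11682 + (¼)*11*(4*(4*(-3) - 1)) = -11682 + (¼)*11*(4*(-12 - 1)) = -11682 + (¼)*11*(4*(-13)) = -11682 + (¼)*11*(-52) = -11682 - 143 = -11825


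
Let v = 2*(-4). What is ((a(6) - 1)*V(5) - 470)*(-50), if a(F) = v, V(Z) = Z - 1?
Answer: 25300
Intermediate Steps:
V(Z) = -1 + Z
v = -8
a(F) = -8
((a(6) - 1)*V(5) - 470)*(-50) = ((-8 - 1)*(-1 + 5) - 470)*(-50) = (-9*4 - 470)*(-50) = (-36 - 470)*(-50) = -506*(-50) = 25300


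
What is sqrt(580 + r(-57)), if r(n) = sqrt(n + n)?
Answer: sqrt(580 + I*sqrt(114)) ≈ 24.084 + 0.2217*I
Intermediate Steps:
r(n) = sqrt(2)*sqrt(n) (r(n) = sqrt(2*n) = sqrt(2)*sqrt(n))
sqrt(580 + r(-57)) = sqrt(580 + sqrt(2)*sqrt(-57)) = sqrt(580 + sqrt(2)*(I*sqrt(57))) = sqrt(580 + I*sqrt(114))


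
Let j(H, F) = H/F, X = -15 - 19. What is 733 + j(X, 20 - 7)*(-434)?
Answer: 24285/13 ≈ 1868.1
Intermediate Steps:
X = -34
733 + j(X, 20 - 7)*(-434) = 733 - 34/(20 - 7)*(-434) = 733 - 34/13*(-434) = 733 + 14756/13 = 24285/13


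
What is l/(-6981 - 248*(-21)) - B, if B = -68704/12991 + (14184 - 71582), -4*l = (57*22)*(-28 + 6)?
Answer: 440694271793/7677681 ≈ 57399.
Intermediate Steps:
l = 6897 (l = -57*22*(-28 + 6)/4 = -627*(-22)/2 = -¼*(-27588) = 6897)
B = -745726122/12991 (B = -68704*1/12991 - 57398 = -68704/12991 - 57398 = -745726122/12991 ≈ -57403.)
l/(-6981 - 248*(-21)) - B = 6897/(-6981 - 248*(-21)) - 1*(-745726122/12991) = 6897/(-6981 + 5208) + 745726122/12991 = 6897/(-1773) + 745726122/12991 = 6897*(-1/1773) + 745726122/12991 = -2299/591 + 745726122/12991 = 440694271793/7677681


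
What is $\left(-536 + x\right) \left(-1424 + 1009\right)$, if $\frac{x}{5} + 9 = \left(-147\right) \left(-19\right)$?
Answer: $-5554360$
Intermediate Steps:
$x = 13920$ ($x = -45 + 5 \left(\left(-147\right) \left(-19\right)\right) = -45 + 5 \cdot 2793 = -45 + 13965 = 13920$)
$\left(-536 + x\right) \left(-1424 + 1009\right) = \left(-536 + 13920\right) \left(-1424 + 1009\right) = 13384 \left(-415\right) = -5554360$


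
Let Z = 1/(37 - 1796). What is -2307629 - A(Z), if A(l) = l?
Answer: -4059119410/1759 ≈ -2.3076e+6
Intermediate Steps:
Z = -1/1759 (Z = 1/(-1759) = -1/1759 ≈ -0.00056850)
-2307629 - A(Z) = -2307629 - 1*(-1/1759) = -2307629 + 1/1759 = -4059119410/1759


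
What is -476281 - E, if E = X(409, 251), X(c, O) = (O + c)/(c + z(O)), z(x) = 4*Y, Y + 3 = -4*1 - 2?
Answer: -177653473/373 ≈ -4.7628e+5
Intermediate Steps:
Y = -9 (Y = -3 + (-4*1 - 2) = -3 + (-4 - 2) = -3 - 6 = -9)
z(x) = -36 (z(x) = 4*(-9) = -36)
X(c, O) = (O + c)/(-36 + c) (X(c, O) = (O + c)/(c - 36) = (O + c)/(-36 + c))
E = 660/373 (E = (251 + 409)/(-36 + 409) = 660/373 ≈ 1.7694)
-476281 - E = -476281 - 1*660/373 = -476281 - 660/373 = -177653473/373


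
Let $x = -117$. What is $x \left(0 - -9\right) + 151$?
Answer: $-902$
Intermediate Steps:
$x \left(0 - -9\right) + 151 = - 117 \left(0 - -9\right) + 151 = - 117 \left(0 + 9\right) + 151 = \left(-117\right) 9 + 151 = -1053 + 151 = -902$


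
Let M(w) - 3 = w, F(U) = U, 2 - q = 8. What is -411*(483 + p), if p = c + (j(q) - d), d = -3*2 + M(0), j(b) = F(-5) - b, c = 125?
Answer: -251532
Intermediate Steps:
q = -6 (q = 2 - 1*8 = 2 - 8 = -6)
M(w) = 3 + w
j(b) = -5 - b
d = -3 (d = -3*2 + (3 + 0) = -6 + 3 = -3)
p = 129 (p = 125 + ((-5 - 1*(-6)) - 1*(-3)) = 125 + ((-5 + 6) + 3) = 125 + (1 + 3) = 125 + 4 = 129)
-411*(483 + p) = -411*(483 + 129) = -411*612 = -251532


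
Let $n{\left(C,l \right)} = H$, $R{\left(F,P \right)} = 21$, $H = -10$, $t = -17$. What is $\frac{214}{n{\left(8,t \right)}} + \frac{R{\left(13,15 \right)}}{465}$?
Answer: $- \frac{662}{31} \approx -21.355$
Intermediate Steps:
$n{\left(C,l \right)} = -10$
$\frac{214}{n{\left(8,t \right)}} + \frac{R{\left(13,15 \right)}}{465} = \frac{214}{-10} + \frac{21}{465} = 214 \left(- \frac{1}{10}\right) + 21 \cdot \frac{1}{465} = - \frac{107}{5} + \frac{7}{155} = - \frac{662}{31}$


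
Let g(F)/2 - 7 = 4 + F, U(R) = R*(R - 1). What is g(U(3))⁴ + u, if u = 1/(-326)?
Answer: 435645535/326 ≈ 1.3363e+6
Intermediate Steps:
U(R) = R*(-1 + R)
g(F) = 22 + 2*F (g(F) = 14 + 2*(4 + F) = 14 + (8 + 2*F) = 22 + 2*F)
u = -1/326 ≈ -0.0030675
g(U(3))⁴ + u = (22 + 2*(3*(-1 + 3)))⁴ - 1/326 = (22 + 2*(3*2))⁴ - 1/326 = (22 + 2*6)⁴ - 1/326 = (22 + 12)⁴ - 1/326 = 34⁴ - 1/326 = 1336336 - 1/326 = 435645535/326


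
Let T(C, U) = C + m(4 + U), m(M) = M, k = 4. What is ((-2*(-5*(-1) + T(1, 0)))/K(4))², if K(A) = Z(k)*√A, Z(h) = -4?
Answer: 25/4 ≈ 6.2500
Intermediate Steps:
T(C, U) = 4 + C + U (T(C, U) = C + (4 + U) = 4 + C + U)
K(A) = -4*√A
((-2*(-5*(-1) + T(1, 0)))/K(4))² = ((-2*(-5*(-1) + (4 + 1 + 0)))/((-4*√4)))² = ((-2*(5 + 5))/((-4*2)))² = (-2*10/(-8))² = (-20*(-⅛))² = (5/2)² = 25/4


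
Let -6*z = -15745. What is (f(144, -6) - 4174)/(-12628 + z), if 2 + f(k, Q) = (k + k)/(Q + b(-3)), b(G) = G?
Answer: 25248/60023 ≈ 0.42064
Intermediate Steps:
z = 15745/6 (z = -⅙*(-15745) = 15745/6 ≈ 2624.2)
f(k, Q) = -2 + 2*k/(-3 + Q) (f(k, Q) = -2 + (k + k)/(Q - 3) = -2 + (2*k)/(-3 + Q) = -2 + 2*k/(-3 + Q))
(f(144, -6) - 4174)/(-12628 + z) = (2*(3 + 144 - 1*(-6))/(-3 - 6) - 4174)/(-12628 + 15745/6) = (2*(3 + 144 + 6)/(-9) - 4174)/(-60023/6) = (2*(-⅑)*153 - 4174)*(-6/60023) = (-34 - 4174)*(-6/60023) = -4208*(-6/60023) = 25248/60023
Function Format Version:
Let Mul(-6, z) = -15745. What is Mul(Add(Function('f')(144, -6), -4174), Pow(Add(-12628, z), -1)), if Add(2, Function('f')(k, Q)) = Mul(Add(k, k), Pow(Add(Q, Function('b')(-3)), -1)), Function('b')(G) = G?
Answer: Rational(25248, 60023) ≈ 0.42064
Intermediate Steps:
z = Rational(15745, 6) (z = Mul(Rational(-1, 6), -15745) = Rational(15745, 6) ≈ 2624.2)
Function('f')(k, Q) = Add(-2, Mul(2, k, Pow(Add(-3, Q), -1))) (Function('f')(k, Q) = Add(-2, Mul(Add(k, k), Pow(Add(Q, -3), -1))) = Add(-2, Mul(Mul(2, k), Pow(Add(-3, Q), -1))) = Add(-2, Mul(2, k, Pow(Add(-3, Q), -1))))
Mul(Add(Function('f')(144, -6), -4174), Pow(Add(-12628, z), -1)) = Mul(Add(Mul(2, Pow(Add(-3, -6), -1), Add(3, 144, Mul(-1, -6))), -4174), Pow(Add(-12628, Rational(15745, 6)), -1)) = Mul(Add(Mul(2, Pow(-9, -1), Add(3, 144, 6)), -4174), Pow(Rational(-60023, 6), -1)) = Mul(Add(Mul(2, Rational(-1, 9), 153), -4174), Rational(-6, 60023)) = Mul(Add(-34, -4174), Rational(-6, 60023)) = Mul(-4208, Rational(-6, 60023)) = Rational(25248, 60023)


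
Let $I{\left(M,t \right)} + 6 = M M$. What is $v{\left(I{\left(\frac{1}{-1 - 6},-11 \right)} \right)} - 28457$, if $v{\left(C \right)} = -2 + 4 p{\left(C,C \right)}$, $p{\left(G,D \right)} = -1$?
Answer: $-28463$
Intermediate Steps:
$I{\left(M,t \right)} = -6 + M^{2}$ ($I{\left(M,t \right)} = -6 + M M = -6 + M^{2}$)
$v{\left(C \right)} = -6$ ($v{\left(C \right)} = -2 + 4 \left(-1\right) = -2 - 4 = -6$)
$v{\left(I{\left(\frac{1}{-1 - 6},-11 \right)} \right)} - 28457 = -6 - 28457 = -28463$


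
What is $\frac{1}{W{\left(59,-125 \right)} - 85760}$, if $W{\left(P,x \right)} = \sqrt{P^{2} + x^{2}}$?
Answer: $- \frac{42880}{3677379247} - \frac{\sqrt{19106}}{7354758494} \approx -1.1679 \cdot 10^{-5}$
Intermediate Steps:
$\frac{1}{W{\left(59,-125 \right)} - 85760} = \frac{1}{\sqrt{59^{2} + \left(-125\right)^{2}} - 85760} = \frac{1}{\sqrt{3481 + 15625} - 85760} = \frac{1}{\sqrt{19106} - 85760} = \frac{1}{-85760 + \sqrt{19106}}$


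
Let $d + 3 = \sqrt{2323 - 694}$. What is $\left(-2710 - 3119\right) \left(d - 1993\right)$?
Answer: $11634684 - 17487 \sqrt{181} \approx 1.1399 \cdot 10^{7}$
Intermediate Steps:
$d = -3 + 3 \sqrt{181}$ ($d = -3 + \sqrt{2323 - 694} = -3 + \sqrt{1629} = -3 + 3 \sqrt{181} \approx 37.361$)
$\left(-2710 - 3119\right) \left(d - 1993\right) = \left(-2710 - 3119\right) \left(\left(-3 + 3 \sqrt{181}\right) - 1993\right) = - 5829 \left(-1996 + 3 \sqrt{181}\right) = 11634684 - 17487 \sqrt{181}$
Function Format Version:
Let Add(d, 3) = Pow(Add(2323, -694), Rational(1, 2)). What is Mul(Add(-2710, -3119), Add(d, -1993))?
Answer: Add(11634684, Mul(-17487, Pow(181, Rational(1, 2)))) ≈ 1.1399e+7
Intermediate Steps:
d = Add(-3, Mul(3, Pow(181, Rational(1, 2)))) (d = Add(-3, Pow(Add(2323, -694), Rational(1, 2))) = Add(-3, Pow(1629, Rational(1, 2))) = Add(-3, Mul(3, Pow(181, Rational(1, 2)))) ≈ 37.361)
Mul(Add(-2710, -3119), Add(d, -1993)) = Mul(Add(-2710, -3119), Add(Add(-3, Mul(3, Pow(181, Rational(1, 2)))), -1993)) = Mul(-5829, Add(-1996, Mul(3, Pow(181, Rational(1, 2))))) = Add(11634684, Mul(-17487, Pow(181, Rational(1, 2))))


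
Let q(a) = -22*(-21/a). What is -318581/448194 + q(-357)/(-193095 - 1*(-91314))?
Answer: -183741172223/258499923246 ≈ -0.71080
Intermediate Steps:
q(a) = 462/a (q(a) = -(-462)/a = 462/a)
-318581/448194 + q(-357)/(-193095 - 1*(-91314)) = -318581/448194 + (462/(-357))/(-193095 - 1*(-91314)) = -318581*1/448194 + (462*(-1/357))/(-193095 + 91314) = -318581/448194 - 22/17/(-101781) = -318581/448194 - 22/17*(-1/101781) = -318581/448194 + 22/1730277 = -183741172223/258499923246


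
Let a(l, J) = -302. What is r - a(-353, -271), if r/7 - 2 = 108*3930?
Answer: 2971396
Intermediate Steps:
r = 2971094 (r = 14 + 7*(108*3930) = 14 + 7*424440 = 14 + 2971080 = 2971094)
r - a(-353, -271) = 2971094 - 1*(-302) = 2971094 + 302 = 2971396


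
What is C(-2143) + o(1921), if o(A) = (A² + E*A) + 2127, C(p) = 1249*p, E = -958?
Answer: -824557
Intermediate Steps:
o(A) = 2127 + A² - 958*A (o(A) = (A² - 958*A) + 2127 = 2127 + A² - 958*A)
C(-2143) + o(1921) = 1249*(-2143) + (2127 + 1921² - 958*1921) = -2676607 + (2127 + 3690241 - 1840318) = -2676607 + 1852050 = -824557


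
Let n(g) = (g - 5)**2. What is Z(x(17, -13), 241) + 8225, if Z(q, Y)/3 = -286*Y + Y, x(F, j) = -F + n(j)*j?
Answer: -197830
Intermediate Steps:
n(g) = (-5 + g)**2
x(F, j) = -F + j*(-5 + j)**2 (x(F, j) = -F + (-5 + j)**2*j = -F + j*(-5 + j)**2)
Z(q, Y) = -855*Y (Z(q, Y) = 3*(-286*Y + Y) = 3*(-285*Y) = -855*Y)
Z(x(17, -13), 241) + 8225 = -855*241 + 8225 = -206055 + 8225 = -197830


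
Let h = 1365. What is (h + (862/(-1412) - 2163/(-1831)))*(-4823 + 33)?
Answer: -4227784065265/646343 ≈ -6.5411e+6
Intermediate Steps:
(h + (862/(-1412) - 2163/(-1831)))*(-4823 + 33) = (1365 + (862/(-1412) - 2163/(-1831)))*(-4823 + 33) = (1365 + (862*(-1/1412) - 2163*(-1/1831)))*(-4790) = (1365 + (-431/706 + 2163/1831))*(-4790) = (1365 + 737917/1292686)*(-4790) = (1765254307/1292686)*(-4790) = -4227784065265/646343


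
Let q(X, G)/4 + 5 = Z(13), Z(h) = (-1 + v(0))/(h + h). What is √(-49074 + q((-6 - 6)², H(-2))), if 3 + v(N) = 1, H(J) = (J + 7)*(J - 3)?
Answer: 2*I*√2074241/13 ≈ 221.57*I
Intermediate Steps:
H(J) = (-3 + J)*(7 + J) (H(J) = (7 + J)*(-3 + J) = (-3 + J)*(7 + J))
v(N) = -2 (v(N) = -3 + 1 = -2)
Z(h) = -3/(2*h) (Z(h) = (-1 - 2)/(h + h) = -3*1/(2*h) = -3/(2*h))
q(X, G) = -266/13 (q(X, G) = -20 + 4*(-3/2/13) = -20 + 4*(-3/2*1/13) = -20 + 4*(-3/26) = -20 - 6/13 = -266/13)
√(-49074 + q((-6 - 6)², H(-2))) = √(-49074 - 266/13) = √(-638228/13) = 2*I*√2074241/13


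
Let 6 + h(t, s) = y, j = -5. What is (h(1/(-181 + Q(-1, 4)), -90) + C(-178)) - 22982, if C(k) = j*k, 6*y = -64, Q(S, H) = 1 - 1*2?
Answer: -66326/3 ≈ -22109.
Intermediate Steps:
Q(S, H) = -1 (Q(S, H) = 1 - 2 = -1)
y = -32/3 (y = (1/6)*(-64) = -32/3 ≈ -10.667)
h(t, s) = -50/3 (h(t, s) = -6 - 32/3 = -50/3)
C(k) = -5*k
(h(1/(-181 + Q(-1, 4)), -90) + C(-178)) - 22982 = (-50/3 - 5*(-178)) - 22982 = (-50/3 + 890) - 22982 = 2620/3 - 22982 = -66326/3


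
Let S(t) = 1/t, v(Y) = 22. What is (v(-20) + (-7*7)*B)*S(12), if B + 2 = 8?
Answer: -68/3 ≈ -22.667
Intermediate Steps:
B = 6 (B = -2 + 8 = 6)
(v(-20) + (-7*7)*B)*S(12) = (22 - 7*7*6)/12 = (22 - 49*6)*(1/12) = (22 - 294)*(1/12) = -272*1/12 = -68/3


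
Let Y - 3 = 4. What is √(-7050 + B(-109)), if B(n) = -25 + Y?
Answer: 2*I*√1767 ≈ 84.071*I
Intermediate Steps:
Y = 7 (Y = 3 + 4 = 7)
B(n) = -18 (B(n) = -25 + 7 = -18)
√(-7050 + B(-109)) = √(-7050 - 18) = √(-7068) = 2*I*√1767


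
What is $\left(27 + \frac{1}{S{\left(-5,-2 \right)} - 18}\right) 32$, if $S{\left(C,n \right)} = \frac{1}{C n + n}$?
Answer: $\frac{123296}{143} \approx 862.21$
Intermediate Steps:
$S{\left(C,n \right)} = \frac{1}{n + C n}$
$\left(27 + \frac{1}{S{\left(-5,-2 \right)} - 18}\right) 32 = \left(27 + \frac{1}{\frac{1}{\left(-2\right) \left(1 - 5\right)} - 18}\right) 32 = \left(27 + \frac{1}{- \frac{1}{2 \left(-4\right)} - 18}\right) 32 = \left(27 + \frac{1}{\left(- \frac{1}{2}\right) \left(- \frac{1}{4}\right) - 18}\right) 32 = \left(27 + \frac{1}{\frac{1}{8} - 18}\right) 32 = \left(27 + \frac{1}{- \frac{143}{8}}\right) 32 = \left(27 - \frac{8}{143}\right) 32 = \frac{3853}{143} \cdot 32 = \frac{123296}{143}$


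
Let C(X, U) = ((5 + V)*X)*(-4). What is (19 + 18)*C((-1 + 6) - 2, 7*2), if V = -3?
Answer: -888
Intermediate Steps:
C(X, U) = -8*X (C(X, U) = ((5 - 3)*X)*(-4) = (2*X)*(-4) = -8*X)
(19 + 18)*C((-1 + 6) - 2, 7*2) = (19 + 18)*(-8*((-1 + 6) - 2)) = 37*(-8*(5 - 2)) = 37*(-8*3) = 37*(-24) = -888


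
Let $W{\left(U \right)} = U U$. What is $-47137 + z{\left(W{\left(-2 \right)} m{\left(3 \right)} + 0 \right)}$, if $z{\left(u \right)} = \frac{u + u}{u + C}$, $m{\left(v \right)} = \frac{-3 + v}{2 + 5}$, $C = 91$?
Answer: $-47137$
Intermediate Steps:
$m{\left(v \right)} = - \frac{3}{7} + \frac{v}{7}$ ($m{\left(v \right)} = \frac{-3 + v}{7} = \left(-3 + v\right) \frac{1}{7} = - \frac{3}{7} + \frac{v}{7}$)
$W{\left(U \right)} = U^{2}$
$z{\left(u \right)} = \frac{2 u}{91 + u}$ ($z{\left(u \right)} = \frac{u + u}{u + 91} = \frac{2 u}{91 + u}$)
$-47137 + z{\left(W{\left(-2 \right)} m{\left(3 \right)} + 0 \right)} = -47137 + \frac{2 \left(\left(-2\right)^{2} \left(- \frac{3}{7} + \frac{1}{7} \cdot 3\right) + 0\right)}{91 + \left(\left(-2\right)^{2} \left(- \frac{3}{7} + \frac{1}{7} \cdot 3\right) + 0\right)} = -47137 + \frac{2 \left(4 \left(- \frac{3}{7} + \frac{3}{7}\right) + 0\right)}{91 + \left(4 \left(- \frac{3}{7} + \frac{3}{7}\right) + 0\right)} = -47137 + \frac{2 \left(4 \cdot 0 + 0\right)}{91 + \left(4 \cdot 0 + 0\right)} = -47137 + \frac{2 \left(0 + 0\right)}{91 + \left(0 + 0\right)} = -47137 + 2 \cdot 0 \frac{1}{91 + 0} = -47137 + 2 \cdot 0 \cdot \frac{1}{91} = -47137 + 0 = -47137$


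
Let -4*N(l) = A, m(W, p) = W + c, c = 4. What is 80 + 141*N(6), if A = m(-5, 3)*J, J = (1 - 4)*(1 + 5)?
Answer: -1109/2 ≈ -554.50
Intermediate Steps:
m(W, p) = 4 + W (m(W, p) = W + 4 = 4 + W)
J = -18 (J = -3*6 = -18)
A = 18 (A = (4 - 5)*(-18) = -1*(-18) = 18)
N(l) = -9/2 (N(l) = -¼*18 = -9/2)
80 + 141*N(6) = 80 + 141*(-9/2) = 80 - 1269/2 = -1109/2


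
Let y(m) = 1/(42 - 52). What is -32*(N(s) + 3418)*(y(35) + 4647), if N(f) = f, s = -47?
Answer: -2506351984/5 ≈ -5.0127e+8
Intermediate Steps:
y(m) = -⅒ (y(m) = 1/(-10) = -⅒)
-32*(N(s) + 3418)*(y(35) + 4647) = -32*(-47 + 3418)*(-⅒ + 4647) = -107872*46469/10 = -32*156646999/10 = -2506351984/5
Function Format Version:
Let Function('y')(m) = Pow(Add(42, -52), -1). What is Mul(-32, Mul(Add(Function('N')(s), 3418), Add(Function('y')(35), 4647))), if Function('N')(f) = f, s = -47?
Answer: Rational(-2506351984, 5) ≈ -5.0127e+8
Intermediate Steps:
Function('y')(m) = Rational(-1, 10) (Function('y')(m) = Pow(-10, -1) = Rational(-1, 10))
Mul(-32, Mul(Add(Function('N')(s), 3418), Add(Function('y')(35), 4647))) = Mul(-32, Mul(Add(-47, 3418), Add(Rational(-1, 10), 4647))) = Mul(-32, Mul(3371, Rational(46469, 10))) = Mul(-32, Rational(156646999, 10)) = Rational(-2506351984, 5)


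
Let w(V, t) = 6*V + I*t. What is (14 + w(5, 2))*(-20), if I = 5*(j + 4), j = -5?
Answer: -680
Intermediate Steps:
I = -5 (I = 5*(-5 + 4) = 5*(-1) = -5)
w(V, t) = -5*t + 6*V (w(V, t) = 6*V - 5*t = -5*t + 6*V)
(14 + w(5, 2))*(-20) = (14 + (-5*2 + 6*5))*(-20) = (14 + (-10 + 30))*(-20) = (14 + 20)*(-20) = 34*(-20) = -680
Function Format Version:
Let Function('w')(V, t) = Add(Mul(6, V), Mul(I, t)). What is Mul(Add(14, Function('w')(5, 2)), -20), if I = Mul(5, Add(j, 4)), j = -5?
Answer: -680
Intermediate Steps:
I = -5 (I = Mul(5, Add(-5, 4)) = Mul(5, -1) = -5)
Function('w')(V, t) = Add(Mul(-5, t), Mul(6, V)) (Function('w')(V, t) = Add(Mul(6, V), Mul(-5, t)) = Add(Mul(-5, t), Mul(6, V)))
Mul(Add(14, Function('w')(5, 2)), -20) = Mul(Add(14, Add(Mul(-5, 2), Mul(6, 5))), -20) = Mul(Add(14, Add(-10, 30)), -20) = Mul(Add(14, 20), -20) = Mul(34, -20) = -680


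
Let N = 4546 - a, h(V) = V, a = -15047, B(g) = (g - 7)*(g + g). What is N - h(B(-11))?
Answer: 19197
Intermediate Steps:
B(g) = 2*g*(-7 + g) (B(g) = (-7 + g)*(2*g) = 2*g*(-7 + g))
N = 19593 (N = 4546 - 1*(-15047) = 4546 + 15047 = 19593)
N - h(B(-11)) = 19593 - 2*(-11)*(-7 - 11) = 19593 - 2*(-11)*(-18) = 19593 - 1*396 = 19593 - 396 = 19197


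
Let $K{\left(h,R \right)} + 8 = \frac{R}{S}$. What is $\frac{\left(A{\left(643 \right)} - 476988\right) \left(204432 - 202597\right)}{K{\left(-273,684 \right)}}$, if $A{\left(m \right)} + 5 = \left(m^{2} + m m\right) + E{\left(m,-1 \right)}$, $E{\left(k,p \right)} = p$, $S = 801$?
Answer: $- \frac{14286142940}{159} \approx -8.985 \cdot 10^{7}$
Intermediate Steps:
$K{\left(h,R \right)} = -8 + \frac{R}{801}$
$A{\left(m \right)} = -6 + 2 m^{2}$ ($A{\left(m \right)} = -5 - \left(1 - m^{2} - m m\right) = -5 + \left(\left(m^{2} + m^{2}\right) - 1\right) = -5 + \left(2 m^{2} - 1\right) = -5 + \left(-1 + 2 m^{2}\right) = -6 + 2 m^{2}$)
$\frac{\left(A{\left(643 \right)} - 476988\right) \left(204432 - 202597\right)}{K{\left(-273,684 \right)}} = \frac{\left(\left(-6 + 2 \cdot 643^{2}\right) - 476988\right) \left(204432 - 202597\right)}{-8 + \frac{1}{801} \cdot 684} = \frac{\left(\left(-6 + 2 \cdot 413449\right) - 476988\right) 1835}{-8 + \frac{76}{89}} = \frac{\left(\left(-6 + 826898\right) - 476988\right) 1835}{- \frac{636}{89}} = \left(826892 - 476988\right) 1835 \left(- \frac{89}{636}\right) = 349904 \cdot 1835 \left(- \frac{89}{636}\right) = 642073840 \left(- \frac{89}{636}\right) = - \frac{14286142940}{159}$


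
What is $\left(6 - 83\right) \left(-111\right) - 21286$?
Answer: $-12739$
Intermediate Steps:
$\left(6 - 83\right) \left(-111\right) - 21286 = \left(-77\right) \left(-111\right) - 21286 = 8547 - 21286 = -12739$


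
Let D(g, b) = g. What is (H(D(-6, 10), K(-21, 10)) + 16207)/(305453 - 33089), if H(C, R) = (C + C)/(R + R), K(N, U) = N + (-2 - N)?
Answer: 8105/136182 ≈ 0.059516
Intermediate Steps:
K(N, U) = -2
H(C, R) = C/R (H(C, R) = (2*C)/((2*R)) = (2*C)*(1/(2*R)) = C/R)
(H(D(-6, 10), K(-21, 10)) + 16207)/(305453 - 33089) = (-6/(-2) + 16207)/(305453 - 33089) = (-6*(-½) + 16207)/272364 = (3 + 16207)*(1/272364) = 16210*(1/272364) = 8105/136182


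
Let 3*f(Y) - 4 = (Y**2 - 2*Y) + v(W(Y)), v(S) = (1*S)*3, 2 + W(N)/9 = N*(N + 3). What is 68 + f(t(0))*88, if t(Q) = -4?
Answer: 7420/3 ≈ 2473.3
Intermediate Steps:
W(N) = -18 + 9*N*(3 + N) (W(N) = -18 + 9*(N*(N + 3)) = -18 + 9*(N*(3 + N)) = -18 + 9*N*(3 + N))
v(S) = 3*S (v(S) = S*3 = 3*S)
f(Y) = -50/3 + 28*Y**2/3 + 79*Y/3 (f(Y) = 4/3 + ((Y**2 - 2*Y) + 3*(-18 + 9*Y**2 + 27*Y))/3 = 4/3 + ((Y**2 - 2*Y) + (-54 + 27*Y**2 + 81*Y))/3 = 4/3 + (-54 + 28*Y**2 + 79*Y)/3 = 4/3 + (-18 + 28*Y**2/3 + 79*Y/3) = -50/3 + 28*Y**2/3 + 79*Y/3)
68 + f(t(0))*88 = 68 + (-50/3 + (28/3)*(-4)**2 + (79/3)*(-4))*88 = 68 + (-50/3 + (28/3)*16 - 316/3)*88 = 68 + (-50/3 + 448/3 - 316/3)*88 = 68 + (82/3)*88 = 68 + 7216/3 = 7420/3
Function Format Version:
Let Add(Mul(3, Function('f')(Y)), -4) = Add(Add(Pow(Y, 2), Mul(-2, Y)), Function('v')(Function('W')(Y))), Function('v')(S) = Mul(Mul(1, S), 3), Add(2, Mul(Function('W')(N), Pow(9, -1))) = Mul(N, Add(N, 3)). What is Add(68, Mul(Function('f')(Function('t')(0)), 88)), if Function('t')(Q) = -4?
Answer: Rational(7420, 3) ≈ 2473.3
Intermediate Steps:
Function('W')(N) = Add(-18, Mul(9, N, Add(3, N))) (Function('W')(N) = Add(-18, Mul(9, Mul(N, Add(N, 3)))) = Add(-18, Mul(9, Mul(N, Add(3, N)))) = Add(-18, Mul(9, N, Add(3, N))))
Function('v')(S) = Mul(3, S) (Function('v')(S) = Mul(S, 3) = Mul(3, S))
Function('f')(Y) = Add(Rational(-50, 3), Mul(Rational(28, 3), Pow(Y, 2)), Mul(Rational(79, 3), Y)) (Function('f')(Y) = Add(Rational(4, 3), Mul(Rational(1, 3), Add(Add(Pow(Y, 2), Mul(-2, Y)), Mul(3, Add(-18, Mul(9, Pow(Y, 2)), Mul(27, Y)))))) = Add(Rational(4, 3), Mul(Rational(1, 3), Add(Add(Pow(Y, 2), Mul(-2, Y)), Add(-54, Mul(27, Pow(Y, 2)), Mul(81, Y))))) = Add(Rational(4, 3), Mul(Rational(1, 3), Add(-54, Mul(28, Pow(Y, 2)), Mul(79, Y)))) = Add(Rational(4, 3), Add(-18, Mul(Rational(28, 3), Pow(Y, 2)), Mul(Rational(79, 3), Y))) = Add(Rational(-50, 3), Mul(Rational(28, 3), Pow(Y, 2)), Mul(Rational(79, 3), Y)))
Add(68, Mul(Function('f')(Function('t')(0)), 88)) = Add(68, Mul(Add(Rational(-50, 3), Mul(Rational(28, 3), Pow(-4, 2)), Mul(Rational(79, 3), -4)), 88)) = Add(68, Mul(Add(Rational(-50, 3), Mul(Rational(28, 3), 16), Rational(-316, 3)), 88)) = Add(68, Mul(Add(Rational(-50, 3), Rational(448, 3), Rational(-316, 3)), 88)) = Add(68, Mul(Rational(82, 3), 88)) = Add(68, Rational(7216, 3)) = Rational(7420, 3)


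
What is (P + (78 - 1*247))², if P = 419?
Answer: 62500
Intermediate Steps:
(P + (78 - 1*247))² = (419 + (78 - 1*247))² = (419 + (78 - 247))² = (419 - 169)² = 250² = 62500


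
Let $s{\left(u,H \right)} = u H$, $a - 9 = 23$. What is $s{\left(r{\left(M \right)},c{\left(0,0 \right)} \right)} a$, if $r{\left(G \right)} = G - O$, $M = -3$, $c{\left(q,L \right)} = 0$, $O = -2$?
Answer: $0$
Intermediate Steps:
$a = 32$ ($a = 9 + 23 = 32$)
$r{\left(G \right)} = 2 + G$ ($r{\left(G \right)} = G - -2 = G + 2 = 2 + G$)
$s{\left(u,H \right)} = H u$
$s{\left(r{\left(M \right)},c{\left(0,0 \right)} \right)} a = 0 \left(2 - 3\right) 32 = 0 \left(-1\right) 32 = 0 \cdot 32 = 0$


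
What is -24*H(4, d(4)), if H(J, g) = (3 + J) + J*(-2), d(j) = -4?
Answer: 24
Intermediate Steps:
H(J, g) = 3 - J (H(J, g) = (3 + J) - 2*J = 3 - J)
-24*H(4, d(4)) = -24*(3 - 1*4) = -24*(3 - 4) = -24*(-1) = 24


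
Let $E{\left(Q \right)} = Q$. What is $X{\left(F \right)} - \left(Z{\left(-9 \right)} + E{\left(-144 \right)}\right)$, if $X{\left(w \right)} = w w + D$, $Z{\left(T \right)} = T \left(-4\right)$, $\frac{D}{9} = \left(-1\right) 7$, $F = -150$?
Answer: $22545$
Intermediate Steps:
$D = -63$ ($D = 9 \left(\left(-1\right) 7\right) = 9 \left(-7\right) = -63$)
$Z{\left(T \right)} = - 4 T$
$X{\left(w \right)} = -63 + w^{2}$ ($X{\left(w \right)} = w w - 63 = w^{2} - 63 = -63 + w^{2}$)
$X{\left(F \right)} - \left(Z{\left(-9 \right)} + E{\left(-144 \right)}\right) = \left(-63 + \left(-150\right)^{2}\right) - \left(\left(-4\right) \left(-9\right) - 144\right) = \left(-63 + 22500\right) - \left(36 - 144\right) = 22437 - -108 = 22437 + 108 = 22545$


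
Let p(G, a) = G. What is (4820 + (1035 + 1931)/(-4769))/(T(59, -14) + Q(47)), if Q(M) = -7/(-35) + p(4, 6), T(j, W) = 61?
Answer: 57459035/777347 ≈ 73.917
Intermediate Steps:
Q(M) = 21/5 (Q(M) = -7/(-35) + 4 = -7*(-1/35) + 4 = ⅕ + 4 = 21/5)
(4820 + (1035 + 1931)/(-4769))/(T(59, -14) + Q(47)) = (4820 + (1035 + 1931)/(-4769))/(61 + 21/5) = (4820 + 2966*(-1/4769))/(326/5) = (4820 - 2966/4769)*(5/326) = (22983614/4769)*(5/326) = 57459035/777347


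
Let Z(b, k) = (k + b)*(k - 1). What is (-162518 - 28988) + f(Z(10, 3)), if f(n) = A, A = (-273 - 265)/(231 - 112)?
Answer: -22789752/119 ≈ -1.9151e+5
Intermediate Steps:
Z(b, k) = (-1 + k)*(b + k) (Z(b, k) = (b + k)*(-1 + k) = (-1 + k)*(b + k))
A = -538/119 ≈ -4.5210
f(n) = -538/119
(-162518 - 28988) + f(Z(10, 3)) = (-162518 - 28988) - 538/119 = -191506 - 538/119 = -22789752/119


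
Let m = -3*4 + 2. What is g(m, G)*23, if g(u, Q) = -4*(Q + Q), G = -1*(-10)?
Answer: -1840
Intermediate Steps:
G = 10
m = -10 (m = -12 + 2 = -10)
g(u, Q) = -8*Q
g(m, G)*23 = -8*10*23 = -80*23 = -1840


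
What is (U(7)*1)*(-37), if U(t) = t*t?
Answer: -1813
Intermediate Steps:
U(t) = t²
(U(7)*1)*(-37) = (7²*1)*(-37) = (49*1)*(-37) = 49*(-37) = -1813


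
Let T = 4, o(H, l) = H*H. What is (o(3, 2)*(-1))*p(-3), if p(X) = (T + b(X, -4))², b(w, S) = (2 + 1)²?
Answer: -1521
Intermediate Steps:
o(H, l) = H²
b(w, S) = 9 (b(w, S) = 3² = 9)
p(X) = 169 (p(X) = (4 + 9)² = 13² = 169)
(o(3, 2)*(-1))*p(-3) = (3²*(-1))*169 = (9*(-1))*169 = -9*169 = -1521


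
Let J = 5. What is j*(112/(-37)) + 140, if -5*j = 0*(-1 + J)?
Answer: 140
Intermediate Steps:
j = 0 (j = -0*(-1 + 5) = -0*4 = -⅕*0 = 0)
j*(112/(-37)) + 140 = 0*(112/(-37)) + 140 = 0*(112*(-1/37)) + 140 = 0*(-112/37) + 140 = 0 + 140 = 140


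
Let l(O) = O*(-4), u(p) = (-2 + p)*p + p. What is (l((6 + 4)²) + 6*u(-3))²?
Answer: 107584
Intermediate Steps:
u(p) = p + p*(-2 + p) (u(p) = p*(-2 + p) + p = p + p*(-2 + p))
l(O) = -4*O
(l((6 + 4)²) + 6*u(-3))² = (-4*(6 + 4)² + 6*(-3*(-1 - 3)))² = (-4*10² + 6*(-3*(-4)))² = (-4*100 + 6*12)² = (-400 + 72)² = (-328)² = 107584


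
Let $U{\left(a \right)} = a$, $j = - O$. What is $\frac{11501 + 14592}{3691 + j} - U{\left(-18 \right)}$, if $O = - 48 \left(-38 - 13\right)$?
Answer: $\frac{48467}{1243} \approx 38.992$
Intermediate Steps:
$O = 2448$ ($O = \left(-48\right) \left(-51\right) = 2448$)
$j = -2448$ ($j = \left(-1\right) 2448 = -2448$)
$\frac{11501 + 14592}{3691 + j} - U{\left(-18 \right)} = \frac{11501 + 14592}{3691 - 2448} - -18 = \frac{26093}{1243} + 18 = \frac{48467}{1243}$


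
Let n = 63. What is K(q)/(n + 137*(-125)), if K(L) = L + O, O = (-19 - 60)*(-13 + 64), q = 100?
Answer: 3929/17062 ≈ 0.23028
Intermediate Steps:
O = -4029 (O = -79*51 = -4029)
K(L) = -4029 + L (K(L) = L - 4029 = -4029 + L)
K(q)/(n + 137*(-125)) = (-4029 + 100)/(63 + 137*(-125)) = -3929/(63 - 17125) = -3929/(-17062) = -3929*(-1/17062) = 3929/17062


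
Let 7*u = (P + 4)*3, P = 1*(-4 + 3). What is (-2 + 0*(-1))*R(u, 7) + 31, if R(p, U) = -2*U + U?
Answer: 45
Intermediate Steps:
P = -1 (P = 1*(-1) = -1)
u = 9/7 (u = ((-1 + 4)*3)/7 = (3*3)/7 = (⅐)*9 = 9/7 ≈ 1.2857)
R(p, U) = -U
(-2 + 0*(-1))*R(u, 7) + 31 = (-2 + 0*(-1))*(-1*7) + 31 = (-2 + 0)*(-7) + 31 = -2*(-7) + 31 = 14 + 31 = 45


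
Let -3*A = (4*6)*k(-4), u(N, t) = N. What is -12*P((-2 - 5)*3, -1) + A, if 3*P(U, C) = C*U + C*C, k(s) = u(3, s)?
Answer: -112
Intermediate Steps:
k(s) = 3
P(U, C) = C²/3 + C*U/3 (P(U, C) = (C*U + C*C)/3 = (C*U + C²)/3 = (C² + C*U)/3 = C²/3 + C*U/3)
A = -24 (A = -4*6*3/3 = -8*3 = -⅓*72 = -24)
-12*P((-2 - 5)*3, -1) + A = -4*(-1)*(-1 + (-2 - 5)*3) - 24 = -4*(-1)*(-1 - 7*3) - 24 = -4*(-1)*(-1 - 21) - 24 = -4*(-1)*(-22) - 24 = -12*22/3 - 24 = -88 - 24 = -112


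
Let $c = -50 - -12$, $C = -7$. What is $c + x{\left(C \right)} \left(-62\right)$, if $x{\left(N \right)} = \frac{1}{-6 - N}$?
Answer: $-100$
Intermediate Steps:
$c = -38$ ($c = -50 + 12 = -38$)
$c + x{\left(C \right)} \left(-62\right) = -38 + - \frac{1}{6 - 7} \left(-62\right) = -38 + - \frac{1}{-1} \left(-62\right) = -38 + \left(-1\right) \left(-1\right) \left(-62\right) = -38 + 1 \left(-62\right) = -38 - 62 = -100$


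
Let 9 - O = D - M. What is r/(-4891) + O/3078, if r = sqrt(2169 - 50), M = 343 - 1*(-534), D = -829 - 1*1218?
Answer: 2933/3078 - sqrt(2119)/4891 ≈ 0.94348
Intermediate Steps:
D = -2047 (D = -829 - 1218 = -2047)
M = 877 (M = 343 + 534 = 877)
r = sqrt(2119) ≈ 46.033
O = 2933 (O = 9 - (-2047 - 1*877) = 9 - (-2047 - 877) = 9 - 1*(-2924) = 9 + 2924 = 2933)
r/(-4891) + O/3078 = sqrt(2119)/(-4891) + 2933/3078 = sqrt(2119)*(-1/4891) + 2933*(1/3078) = -sqrt(2119)/4891 + 2933/3078 = 2933/3078 - sqrt(2119)/4891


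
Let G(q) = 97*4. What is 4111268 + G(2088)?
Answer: 4111656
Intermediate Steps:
G(q) = 388
4111268 + G(2088) = 4111268 + 388 = 4111656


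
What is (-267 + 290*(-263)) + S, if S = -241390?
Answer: -317927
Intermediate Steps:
(-267 + 290*(-263)) + S = (-267 + 290*(-263)) - 241390 = (-267 - 76270) - 241390 = -76537 - 241390 = -317927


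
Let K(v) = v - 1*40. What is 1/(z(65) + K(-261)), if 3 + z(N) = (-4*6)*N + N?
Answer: -1/1799 ≈ -0.00055586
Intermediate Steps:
K(v) = -40 + v (K(v) = v - 40 = -40 + v)
z(N) = -3 - 23*N (z(N) = -3 + ((-4*6)*N + N) = -3 + (-24*N + N) = -3 - 23*N)
1/(z(65) + K(-261)) = 1/((-3 - 23*65) + (-40 - 261)) = 1/((-3 - 1495) - 301) = 1/(-1498 - 301) = 1/(-1799) = -1/1799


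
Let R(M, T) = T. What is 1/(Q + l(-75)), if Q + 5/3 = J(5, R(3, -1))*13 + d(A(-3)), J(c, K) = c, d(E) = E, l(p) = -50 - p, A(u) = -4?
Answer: 3/253 ≈ 0.011858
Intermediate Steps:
Q = 178/3 (Q = -5/3 + (5*13 - 4) = -5/3 + (65 - 4) = -5/3 + 61 = 178/3 ≈ 59.333)
1/(Q + l(-75)) = 1/(178/3 + (-50 - 1*(-75))) = 1/(178/3 + (-50 + 75)) = 1/(178/3 + 25) = 1/(253/3) = 3/253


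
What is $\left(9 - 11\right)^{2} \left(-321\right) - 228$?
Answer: $-1512$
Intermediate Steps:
$\left(9 - 11\right)^{2} \left(-321\right) - 228 = \left(-2\right)^{2} \left(-321\right) - 228 = 4 \left(-321\right) - 228 = -1284 - 228 = -1512$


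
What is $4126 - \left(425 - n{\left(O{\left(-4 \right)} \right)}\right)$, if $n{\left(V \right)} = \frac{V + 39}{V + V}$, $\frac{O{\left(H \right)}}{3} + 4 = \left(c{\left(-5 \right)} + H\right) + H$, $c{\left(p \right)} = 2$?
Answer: $\frac{74017}{20} \approx 3700.9$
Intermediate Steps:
$O{\left(H \right)} = -6 + 6 H$ ($O{\left(H \right)} = -12 + 3 \left(\left(2 + H\right) + H\right) = -12 + 3 \left(2 + 2 H\right) = -12 + \left(6 + 6 H\right) = -6 + 6 H$)
$n{\left(V \right)} = \frac{39 + V}{2 V}$
$4126 - \left(425 - n{\left(O{\left(-4 \right)} \right)}\right) = 4126 - \left(425 - \frac{39 + \left(-6 + 6 \left(-4\right)\right)}{2 \left(-6 + 6 \left(-4\right)\right)}\right) = 4126 - \left(425 - \frac{39 - 30}{2 \left(-6 - 24\right)}\right) = 4126 - \left(425 - \frac{39 - 30}{2 \left(-30\right)}\right) = 4126 - \left(425 - \frac{1}{2} \left(- \frac{1}{30}\right) 9\right) = 4126 - \left(425 - - \frac{3}{20}\right) = 4126 - \left(425 + \frac{3}{20}\right) = 4126 - \frac{8503}{20} = \frac{74017}{20}$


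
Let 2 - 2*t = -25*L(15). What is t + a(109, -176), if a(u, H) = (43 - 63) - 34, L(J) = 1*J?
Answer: 269/2 ≈ 134.50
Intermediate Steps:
L(J) = J
a(u, H) = -54 (a(u, H) = -20 - 34 = -54)
t = 377/2 (t = 1 - (-25)*15/2 = 1 - ½*(-375) = 1 + 375/2 = 377/2 ≈ 188.50)
t + a(109, -176) = 377/2 - 54 = 269/2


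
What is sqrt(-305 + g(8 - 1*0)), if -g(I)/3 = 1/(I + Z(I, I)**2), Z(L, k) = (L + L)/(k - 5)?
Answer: 11*I*sqrt(67814)/164 ≈ 17.467*I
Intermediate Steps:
Z(L, k) = 2*L/(-5 + k) (Z(L, k) = (2*L)/(-5 + k) = 2*L/(-5 + k))
g(I) = -3/(I + 4*I**2/(-5 + I)**2) (g(I) = -3/(I + (2*I/(-5 + I))**2) = -3/(I + 4*I**2/(-5 + I)**2))
sqrt(-305 + g(8 - 1*0)) = sqrt(-305 - 3*(-5 + (8 - 1*0))**2/((8 - 1*0)*((-5 + (8 - 1*0))**2 + 4*(8 - 1*0)))) = sqrt(-305 - 3*(-5 + (8 + 0))**2/((8 + 0)*((-5 + (8 + 0))**2 + 4*(8 + 0)))) = sqrt(-305 - 3*(-5 + 8)**2/(8*((-5 + 8)**2 + 4*8))) = sqrt(-305 - 3*1/8*3**2/(3**2 + 32)) = sqrt(-305 - 3*1/8*9/(9 + 32)) = sqrt(-305 - 3*1/8*9/41) = sqrt(-305 - 3*1/8*9*1/41) = sqrt(-305 - 27/328) = sqrt(-100067/328) = 11*I*sqrt(67814)/164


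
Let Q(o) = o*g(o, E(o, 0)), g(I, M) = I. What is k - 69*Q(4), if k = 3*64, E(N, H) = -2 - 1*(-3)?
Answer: -912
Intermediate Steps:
E(N, H) = 1 (E(N, H) = -2 + 3 = 1)
k = 192
Q(o) = o**2 (Q(o) = o*o = o**2)
k - 69*Q(4) = 192 - 69*4**2 = 192 - 69*16 = 192 - 1104 = -912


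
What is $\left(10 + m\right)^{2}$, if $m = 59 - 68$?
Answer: $1$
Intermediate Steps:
$m = -9$ ($m = 59 - 68 = -9$)
$\left(10 + m\right)^{2} = \left(10 - 9\right)^{2} = 1^{2} = 1$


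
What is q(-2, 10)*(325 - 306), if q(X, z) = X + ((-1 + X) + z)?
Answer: 95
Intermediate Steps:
q(X, z) = -1 + z + 2*X (q(X, z) = X + (-1 + X + z) = -1 + z + 2*X)
q(-2, 10)*(325 - 306) = (-1 + 10 + 2*(-2))*(325 - 306) = (-1 + 10 - 4)*19 = 5*19 = 95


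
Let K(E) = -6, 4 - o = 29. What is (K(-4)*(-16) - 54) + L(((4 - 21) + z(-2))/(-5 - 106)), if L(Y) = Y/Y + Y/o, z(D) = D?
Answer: 119306/2775 ≈ 42.993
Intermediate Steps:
o = -25 (o = 4 - 1*29 = 4 - 29 = -25)
L(Y) = 1 - Y/25 (L(Y) = Y/Y + Y/(-25) = 1 + Y*(-1/25) = 1 - Y/25)
(K(-4)*(-16) - 54) + L(((4 - 21) + z(-2))/(-5 - 106)) = (-6*(-16) - 54) + (1 - ((4 - 21) - 2)/(25*(-5 - 106))) = (96 - 54) + (1 - (-17 - 2)/(25*(-111))) = 42 + (1 - (-19)*(-1)/(25*111)) = 42 + (1 - 1/25*19/111) = 42 + (1 - 19/2775) = 42 + 2756/2775 = 119306/2775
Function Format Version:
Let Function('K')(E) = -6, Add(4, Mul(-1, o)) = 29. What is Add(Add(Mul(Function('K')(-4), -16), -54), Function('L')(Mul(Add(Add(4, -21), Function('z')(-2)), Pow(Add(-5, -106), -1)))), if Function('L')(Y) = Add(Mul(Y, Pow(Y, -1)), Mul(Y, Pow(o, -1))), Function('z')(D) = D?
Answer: Rational(119306, 2775) ≈ 42.993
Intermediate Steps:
o = -25 (o = Add(4, Mul(-1, 29)) = Add(4, -29) = -25)
Function('L')(Y) = Add(1, Mul(Rational(-1, 25), Y)) (Function('L')(Y) = Add(Mul(Y, Pow(Y, -1)), Mul(Y, Pow(-25, -1))) = Add(1, Mul(Y, Rational(-1, 25))) = Add(1, Mul(Rational(-1, 25), Y)))
Add(Add(Mul(Function('K')(-4), -16), -54), Function('L')(Mul(Add(Add(4, -21), Function('z')(-2)), Pow(Add(-5, -106), -1)))) = Add(Add(Mul(-6, -16), -54), Add(1, Mul(Rational(-1, 25), Mul(Add(Add(4, -21), -2), Pow(Add(-5, -106), -1))))) = Add(Add(96, -54), Add(1, Mul(Rational(-1, 25), Mul(Add(-17, -2), Pow(-111, -1))))) = Add(42, Add(1, Mul(Rational(-1, 25), Mul(-19, Rational(-1, 111))))) = Add(42, Add(1, Mul(Rational(-1, 25), Rational(19, 111)))) = Add(42, Add(1, Rational(-19, 2775))) = Add(42, Rational(2756, 2775)) = Rational(119306, 2775)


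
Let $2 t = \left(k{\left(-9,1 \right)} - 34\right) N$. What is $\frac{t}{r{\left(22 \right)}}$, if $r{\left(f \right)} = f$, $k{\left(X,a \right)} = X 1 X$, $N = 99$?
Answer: $\frac{423}{4} \approx 105.75$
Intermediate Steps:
$k{\left(X,a \right)} = X^{2}$ ($k{\left(X,a \right)} = X X = X^{2}$)
$t = \frac{4653}{2}$ ($t = \frac{\left(\left(-9\right)^{2} - 34\right) 99}{2} = \frac{\left(81 - 34\right) 99}{2} = \frac{47 \cdot 99}{2} = \frac{1}{2} \cdot 4653 = \frac{4653}{2} \approx 2326.5$)
$\frac{t}{r{\left(22 \right)}} = \frac{4653}{2 \cdot 22} = \frac{4653}{2} \cdot \frac{1}{22} = \frac{423}{4}$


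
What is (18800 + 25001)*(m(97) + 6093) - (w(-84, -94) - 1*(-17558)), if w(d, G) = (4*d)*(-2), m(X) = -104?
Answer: 262305959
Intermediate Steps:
w(d, G) = -8*d
(18800 + 25001)*(m(97) + 6093) - (w(-84, -94) - 1*(-17558)) = (18800 + 25001)*(-104 + 6093) - (-8*(-84) - 1*(-17558)) = 43801*5989 - (672 + 17558) = 262324189 - 1*18230 = 262324189 - 18230 = 262305959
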